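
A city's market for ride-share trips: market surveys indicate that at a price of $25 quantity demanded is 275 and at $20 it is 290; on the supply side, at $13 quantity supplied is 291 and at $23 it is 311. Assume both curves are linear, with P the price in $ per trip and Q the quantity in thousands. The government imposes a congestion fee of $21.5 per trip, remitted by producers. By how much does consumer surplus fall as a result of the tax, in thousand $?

Demand slope: (290 − 275)/(20 − 25) = -3, so Qd = 350 − 3P.
Supply slope: (311 − 291)/(23 − 13) = 2, so Qs = 2P + 265.
Without the tax, 350 − 3P = 2P + 265 gives 5P = 85, so P* = $17 and Q* = 299.
With the tax collected from producers, supply shifts: Qs = 2(P − 21.5) + 265.
Solving gives Q = 273.2 with buyers paying $25.6 and producers receiving $4.1 (the $21.5 wedge).
ΔCS is the trapezoid between Q = 273.2 and Q = 299 of height $8.6: ½ · (299 + 273.2) · 8.6 = $2460.46.

Consumer surplus falls by $2460.46 thousand.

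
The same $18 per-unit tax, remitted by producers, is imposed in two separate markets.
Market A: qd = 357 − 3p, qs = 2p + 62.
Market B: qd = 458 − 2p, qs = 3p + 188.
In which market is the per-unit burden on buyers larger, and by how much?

Market B, by $3.6.

Market A: pre-tax p* = $59, q* = 180; post-tax q = 158.4; per-unit burden on buyers = $7.2.
Market B: pre-tax p* = $54, q* = 350; post-tax q = 328.4; per-unit burden on buyers = $10.8.
Difference: $7.2 vs $10.8 → market B is larger by $3.6.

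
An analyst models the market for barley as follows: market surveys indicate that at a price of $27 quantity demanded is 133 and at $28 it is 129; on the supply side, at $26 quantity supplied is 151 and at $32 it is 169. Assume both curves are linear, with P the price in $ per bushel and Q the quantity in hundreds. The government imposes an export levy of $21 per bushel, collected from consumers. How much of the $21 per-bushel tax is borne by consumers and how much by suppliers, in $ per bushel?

Consumers bear $9 per bushel; suppliers bear $12 per bushel.

Demand slope: (129 − 133)/(28 − 27) = -4, so Qd = 241 − 4P.
Supply slope: (169 − 151)/(32 − 26) = 3, so Qs = 3P + 73.
Before the tax: set 241 − 4P = 3P + 73 → P* = $24, Q* = 145.
With the tax collected from consumers, demand (in seller-price terms) shifts: Qd = 241 − 4(P + 21).
New equilibrium: consumers pay $33, suppliers receive $12, Q = 109. (Wedge: Pb − Ps = 21.)
Burden on consumers: $9; on suppliers: $12. (They sum to $21.)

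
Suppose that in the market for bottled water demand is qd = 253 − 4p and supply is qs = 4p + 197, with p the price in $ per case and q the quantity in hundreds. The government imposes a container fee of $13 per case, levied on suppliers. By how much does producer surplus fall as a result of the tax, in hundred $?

Producer surplus falls by $1378 hundred.

Before the tax: set 253 − 4p = 4p + 197 → p* = $7, q* = 225.
With the tax collected from suppliers, supply shifts: qs = 4(p − 13) + 197.
Solving gives q = 199 with buyers paying $13.5 and suppliers receiving $0.5 (the $13 wedge).
ΔPS is the trapezoid between Q = 199 and Q = 225 of height $6.5: ½ · (225 + 199) · 6.5 = $1378.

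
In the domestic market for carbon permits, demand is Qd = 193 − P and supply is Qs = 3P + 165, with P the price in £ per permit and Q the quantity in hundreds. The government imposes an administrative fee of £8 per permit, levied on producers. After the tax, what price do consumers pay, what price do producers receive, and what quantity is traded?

Without the tax, 193 − P = 3P + 165 gives 4P = 28, so P* = £7 and Q* = 186.
With the tax collected from producers, supply shifts: Qs = 3(P − 8) + 165.
Solving gives Q = 180 with consumers paying £13 and producers receiving £5 (the £8 wedge).

Consumers pay £13; producers receive £5; quantity = 180.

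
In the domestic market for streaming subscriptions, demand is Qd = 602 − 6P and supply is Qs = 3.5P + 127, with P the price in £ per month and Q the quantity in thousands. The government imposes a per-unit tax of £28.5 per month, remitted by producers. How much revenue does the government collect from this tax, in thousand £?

Without the tax, 602 − 6P = 3.5P + 127 gives 9.5P = 475, so P* = £50 and Q* = 302.
With the tax collected from producers, supply shifts: Qs = 3.5(P − 28.5) + 127.
Solving gives Q = 239 with buyers paying £60.5 and producers receiving £32 (the £28.5 wedge).
Revenue = t · Q = 28.5 · 239 = £6811.5.

Tax revenue = £6811.5 thousand.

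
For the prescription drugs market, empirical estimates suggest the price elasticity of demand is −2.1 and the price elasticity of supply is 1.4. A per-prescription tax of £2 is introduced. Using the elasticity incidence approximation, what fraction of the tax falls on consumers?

Incidence ratio: consumers' share ≈ εs / (εs + |εd|) = 1.4 / (1.4 + 2.1) = 0.4.
Supply is the less elastic side, so consumers bear the smaller share.

Consumers' share ≈ 0.4.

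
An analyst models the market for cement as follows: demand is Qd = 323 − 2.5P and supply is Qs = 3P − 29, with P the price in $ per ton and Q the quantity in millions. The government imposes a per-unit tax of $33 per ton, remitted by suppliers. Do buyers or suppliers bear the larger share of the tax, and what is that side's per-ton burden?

Without the tax, 323 − 2.5P = 3P − 29 gives 5.5P = 352, so P* = $64 and Q* = 163.
With the tax collected from suppliers, supply shifts: Qs = 3(P − 33) − 29.
New equilibrium: buyers pay $82, suppliers receive $49, Q = 118. (Wedge: Pb − Ps = 33.)
Per-ton burden: buyers $18, suppliers $15.
Buyers take the larger share because demand is less price-elastic here (demand slope 2.5 vs supply slope 3).

Buyers bear the larger share: $18 per ton.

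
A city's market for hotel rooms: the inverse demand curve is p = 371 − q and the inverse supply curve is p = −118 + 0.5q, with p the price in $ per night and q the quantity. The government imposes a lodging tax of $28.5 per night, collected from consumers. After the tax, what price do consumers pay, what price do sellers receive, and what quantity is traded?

Inverting to q(p) form: qd = 371 − p; qs = 2p + 236.
Without the tax, 371 − p = 2p + 236 gives 3p = 135, so p* = $45 and q* = 326.
With the tax collected from consumers, demand (in seller-price terms) shifts: qd = 371 − (p + 28.5).
Solving gives q = 307 with consumers paying $64 and sellers receiving $35.5 (the $28.5 wedge).

Consumers pay $64; sellers receive $35.5; quantity = 307.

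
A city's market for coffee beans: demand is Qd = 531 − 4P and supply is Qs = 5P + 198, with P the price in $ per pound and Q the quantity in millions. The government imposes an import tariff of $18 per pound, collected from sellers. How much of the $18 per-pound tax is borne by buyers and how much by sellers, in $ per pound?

Buyers bear $10 per pound; sellers bear $8 per pound.

Without the tax, 531 − 4P = 5P + 198 gives 9P = 333, so P* = $37 and Q* = 383.
With the tax collected from sellers, supply shifts: Qs = 5(P − 18) + 198.
Solving gives Q = 343 with buyers paying $47 and sellers receiving $29 (the $18 wedge).
Burden on buyers: $10; on sellers: $8. (They sum to $18.)
The less price-elastic side of the market bears the larger share of a per-unit tax.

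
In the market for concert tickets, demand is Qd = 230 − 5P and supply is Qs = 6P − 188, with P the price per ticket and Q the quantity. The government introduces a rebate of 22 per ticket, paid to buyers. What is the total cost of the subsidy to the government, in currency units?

Before the subsidy: set 230 − 5P = 6P − 188 → P* = 38, Q* = 40.
With a per-unit subsidy paid to buyers, each effectively pays P − 22, so demand becomes Qd = 230 − 5(P − 22).
Solving gives Q = 100 with buyers paying 26 and sellers receiving 48 (the 22 wedge).
Outlay = t · Q = 22 · 100 = 2200.

Government outlay = 2200.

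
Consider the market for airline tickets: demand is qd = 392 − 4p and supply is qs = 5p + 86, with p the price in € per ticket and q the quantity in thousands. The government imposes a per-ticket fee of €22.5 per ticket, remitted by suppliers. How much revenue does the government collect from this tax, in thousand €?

Tax revenue = €4635 thousand.

Without the tax, 392 − 4p = 5p + 86 gives 9p = 306, so p* = €34 and q* = 256.
With the tax collected from suppliers, supply shifts: qs = 5(p − 22.5) + 86.
Solving gives q = 206 with buyers paying €46.5 and suppliers receiving €24 (the €22.5 wedge).
Revenue = t · Q = 22.5 · 206 = €4635.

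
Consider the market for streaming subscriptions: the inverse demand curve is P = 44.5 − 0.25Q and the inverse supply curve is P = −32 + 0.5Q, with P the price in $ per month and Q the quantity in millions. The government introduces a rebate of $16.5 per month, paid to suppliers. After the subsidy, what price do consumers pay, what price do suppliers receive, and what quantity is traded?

Consumers pay $13.5; suppliers receive $30; quantity = 124.

Rewrite in direct form: Qd = 178 − 4P and Qs = 2P + 64.
Without the subsidy, 178 − 4P = 2P + 64 gives 6P = 114, so P* = $19 and Q* = 102.
With a per-unit subsidy paid to suppliers, each receives P + 16.5 per unit sold, so supply becomes Qs = 2(P + 16.5) + 64.
New equilibrium: consumers pay $13.5, suppliers receive $30, Q = 124. (Wedge: Pb − Ps = −16.5.)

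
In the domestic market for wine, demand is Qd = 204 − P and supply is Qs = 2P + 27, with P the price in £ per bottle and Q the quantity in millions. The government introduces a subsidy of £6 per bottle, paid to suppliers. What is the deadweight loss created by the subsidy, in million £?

Before the subsidy: set 204 − P = 2P + 27 → P* = £59, Q* = 145.
With a per-unit subsidy paid to suppliers, each receives P + 6 per unit sold, so supply becomes Qs = 2(P + 6) + 27.
New equilibrium: consumers pay £55, suppliers receive £61, Q = 149. (Wedge: Pb − Ps = −6.)
Quantity rises by |ΔQ| = |145 − 149| = 4.
DWL = ½ · t · |ΔQ| = ½ · 6 · 4 = £12.

Deadweight loss = £12 million.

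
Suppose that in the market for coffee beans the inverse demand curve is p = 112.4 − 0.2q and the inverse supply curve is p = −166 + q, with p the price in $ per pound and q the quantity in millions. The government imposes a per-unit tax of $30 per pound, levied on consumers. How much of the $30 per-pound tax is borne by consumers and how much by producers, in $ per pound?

Consumers bear $5 per pound; producers bear $25 per pound.

Inverting to q(p) form: qd = 562 − 5p; qs = p + 166.
Before the tax: set 562 − 5p = p + 166 → p* = $66, q* = 232.
With the tax collected from consumers, demand (in seller-price terms) shifts: qd = 562 − 5(p + 30).
Solving gives q = 207 with consumers paying $71 and producers receiving $41 (the $30 wedge).
Burden on consumers: $5; on producers: $25. (They sum to $30.)
The less price-elastic side of the market bears the larger share of a per-unit tax.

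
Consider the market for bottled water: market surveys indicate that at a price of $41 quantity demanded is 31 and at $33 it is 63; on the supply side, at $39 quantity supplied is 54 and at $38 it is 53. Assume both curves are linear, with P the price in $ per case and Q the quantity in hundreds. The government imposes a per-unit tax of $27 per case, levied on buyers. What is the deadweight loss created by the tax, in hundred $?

Demand slope: (63 − 31)/(33 − 41) = -4, so Qd = 195 − 4P.
Supply slope: (53 − 54)/(38 − 39) = 1, so Qs = P + 15.
Without the tax, 195 − 4P = P + 15 gives 5P = 180, so P* = $36 and Q* = 51.
With the tax collected from buyers, demand (in seller-price terms) shifts: Qd = 195 − 4(P + 27).
Solving gives Q = 29.4 with buyers paying $41.4 and suppliers receiving $14.4 (the $27 wedge).
Quantity falls by |ΔQ| = |51 − 29.4| = 21.6.
DWL = ½ · t · |ΔQ| = ½ · 27 · 21.6 = $291.6.

Deadweight loss = $291.6 hundred.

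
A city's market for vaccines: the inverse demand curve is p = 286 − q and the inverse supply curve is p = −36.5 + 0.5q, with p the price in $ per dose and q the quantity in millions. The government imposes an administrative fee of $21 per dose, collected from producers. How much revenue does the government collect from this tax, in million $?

Tax revenue = $4221 million.

Inverting to q(p) form: qd = 286 − p; qs = 2p + 73.
Without the tax, 286 − p = 2p + 73 gives 3p = 213, so p* = $71 and q* = 215.
With the tax collected from producers, supply shifts: qs = 2(p − 21) + 73.
Solving gives q = 201 with consumers paying $85 and producers receiving $64 (the $21 wedge).
Revenue = t · Q = 21 · 201 = $4221.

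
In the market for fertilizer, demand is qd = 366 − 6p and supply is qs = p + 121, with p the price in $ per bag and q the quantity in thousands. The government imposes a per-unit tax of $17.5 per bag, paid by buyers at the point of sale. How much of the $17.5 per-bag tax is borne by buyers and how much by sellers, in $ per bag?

Before the tax: set 366 − 6p = p + 121 → p* = $35, q* = 156.
With the tax collected from buyers, demand (in seller-price terms) shifts: qd = 366 − 6(p + 17.5).
Solving gives q = 141 with buyers paying $37.5 and sellers receiving $20 (the $17.5 wedge).
Burden on buyers: $2.5; on sellers: $15. (They sum to $17.5.)

Buyers bear $2.5 per bag; sellers bear $15 per bag.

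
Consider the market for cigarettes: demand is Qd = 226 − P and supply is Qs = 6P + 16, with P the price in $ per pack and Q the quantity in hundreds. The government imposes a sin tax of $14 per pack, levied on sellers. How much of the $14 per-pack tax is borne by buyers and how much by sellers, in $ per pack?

Without the tax, 226 − P = 6P + 16 gives 7P = 210, so P* = $30 and Q* = 196.
With the tax collected from sellers, supply shifts: Qs = 6(P − 14) + 16.
Solving gives Q = 184 with buyers paying $42 and sellers receiving $28 (the $14 wedge).
Burden on buyers: $12; on sellers: $2. (They sum to $14.)

Buyers bear $12 per pack; sellers bear $2 per pack.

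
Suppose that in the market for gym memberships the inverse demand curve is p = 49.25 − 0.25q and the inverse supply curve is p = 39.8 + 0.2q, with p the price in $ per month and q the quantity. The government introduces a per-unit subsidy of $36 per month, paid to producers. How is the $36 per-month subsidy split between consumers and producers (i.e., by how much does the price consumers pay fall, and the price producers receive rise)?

Consumers gain $20 per month; producers gain $16 per month.

Inverting to q(p) form: qd = 197 − 4p; qs = 5p − 199.
Without the subsidy, 197 − 4p = 5p − 199 gives 9p = 396, so p* = $44 and q* = 21.
With a per-unit subsidy paid to producers, each receives p + 36 per unit sold, so supply becomes qs = 5(p + 36) − 199.
Solving gives q = 101 with consumers paying $24 and producers receiving $60 (the $36 wedge).
Gain to consumers: $20; to producers: $16. (They sum to $36.)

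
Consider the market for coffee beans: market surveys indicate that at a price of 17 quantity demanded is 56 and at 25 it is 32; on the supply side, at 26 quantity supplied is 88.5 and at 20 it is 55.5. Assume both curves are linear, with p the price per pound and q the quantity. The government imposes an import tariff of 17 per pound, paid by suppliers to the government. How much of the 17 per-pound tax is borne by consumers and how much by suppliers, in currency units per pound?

Consumers bear 11 per pound; suppliers bear 6 per pound.

Demand slope: (32 − 56)/(25 − 17) = -3, so qd = 107 − 3p.
Supply slope: (55.5 − 88.5)/(20 − 26) = 5.5, so qs = 5.5p − 54.5.
Without the tax, 107 − 3p = 5.5p − 54.5 gives 8.5p = 161.5, so p* = 19 and q* = 50.
With the tax collected from suppliers, supply shifts: qs = 5.5(p − 17) − 54.5.
New equilibrium: consumers pay 30, suppliers receive 13, q = 17. (Wedge: pb − ps = 17.)
Burden on consumers: 11; on suppliers: 6. (They sum to 17.)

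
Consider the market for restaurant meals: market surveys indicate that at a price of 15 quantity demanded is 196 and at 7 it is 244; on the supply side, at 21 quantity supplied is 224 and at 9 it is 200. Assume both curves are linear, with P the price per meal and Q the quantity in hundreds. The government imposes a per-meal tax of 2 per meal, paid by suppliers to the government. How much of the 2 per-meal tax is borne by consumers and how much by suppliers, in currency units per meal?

Demand slope: (244 − 196)/(7 − 15) = -6, so Qd = 286 − 6P.
Supply slope: (200 − 224)/(9 − 21) = 2, so Qs = 2P + 182.
Before the tax: set 286 − 6P = 2P + 182 → P* = 13, Q* = 208.
With the tax collected from suppliers, supply shifts: Qs = 2(P − 2) + 182.
New equilibrium: consumers pay 13.5, suppliers receive 11.5, Q = 205. (Wedge: Pb − Ps = 2.)
Burden on consumers: 0.5; on suppliers: 1.5. (They sum to 2.)
The less price-elastic side of the market bears the larger share of a per-unit tax.

Consumers bear 0.5 per meal; suppliers bear 1.5 per meal.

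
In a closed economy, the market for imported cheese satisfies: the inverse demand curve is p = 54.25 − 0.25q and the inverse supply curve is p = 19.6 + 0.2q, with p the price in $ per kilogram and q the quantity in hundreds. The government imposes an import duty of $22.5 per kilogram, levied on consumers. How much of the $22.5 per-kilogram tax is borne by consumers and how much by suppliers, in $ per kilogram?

Inverting to q(p) form: qd = 217 − 4p; qs = 5p − 98.
Before the tax: set 217 − 4p = 5p − 98 → p* = $35, q* = 77.
With the tax collected from consumers, demand (in seller-price terms) shifts: qd = 217 − 4(p + 22.5).
New equilibrium: consumers pay $47.5, suppliers receive $25, q = 27. (Wedge: pb − ps = 22.5.)
Burden on consumers: $12.5; on suppliers: $10. (They sum to $22.5.)
The less price-elastic side of the market bears the larger share of a per-unit tax.

Consumers bear $12.5 per kilogram; suppliers bear $10 per kilogram.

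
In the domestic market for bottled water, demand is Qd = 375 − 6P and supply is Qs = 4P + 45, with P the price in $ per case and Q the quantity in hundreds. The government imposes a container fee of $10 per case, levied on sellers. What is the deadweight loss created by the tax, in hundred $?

Before the tax: set 375 − 6P = 4P + 45 → P* = $33, Q* = 177.
With the tax collected from sellers, supply shifts: Qs = 4(P − 10) + 45.
New equilibrium: buyers pay $37, sellers receive $27, Q = 153. (Wedge: Pb − Ps = 10.)
Quantity falls by |ΔQ| = |177 − 153| = 24.
DWL = ½ · t · |ΔQ| = ½ · 10 · 24 = $120.

Deadweight loss = $120 hundred.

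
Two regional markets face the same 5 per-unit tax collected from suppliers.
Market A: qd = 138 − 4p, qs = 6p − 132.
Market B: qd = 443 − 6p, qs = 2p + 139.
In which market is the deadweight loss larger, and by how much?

Market A, by 11.25.

Market A: pre-tax p* = 27, q* = 30; post-tax q = 18; deadweight loss = 30.
Market B: pre-tax p* = 38, q* = 215; post-tax q = 207.5; deadweight loss = 18.75.
Difference: 30 vs 18.75 → market A is larger by 11.25.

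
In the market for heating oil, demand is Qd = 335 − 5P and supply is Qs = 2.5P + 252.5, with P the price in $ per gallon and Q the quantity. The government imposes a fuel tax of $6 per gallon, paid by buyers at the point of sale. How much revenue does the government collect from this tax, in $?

Tax revenue = $1620.

Without the tax, 335 − 5P = 2.5P + 252.5 gives 7.5P = 82.5, so P* = $11 and Q* = 280.
With the tax collected from buyers, demand (in seller-price terms) shifts: Qd = 335 − 5(P + 6).
New equilibrium: buyers pay $13, suppliers receive $7, Q = 270. (Wedge: Pb − Ps = 6.)
Revenue = t · Q = 6 · 270 = $1620.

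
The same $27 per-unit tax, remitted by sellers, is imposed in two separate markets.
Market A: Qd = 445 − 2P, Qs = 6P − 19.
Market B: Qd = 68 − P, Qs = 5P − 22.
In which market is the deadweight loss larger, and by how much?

Market A, by $243.

Market A: pre-tax P* = $58, Q* = 329; post-tax Q = 288.5; deadweight loss = $546.75.
Market B: pre-tax P* = $15, Q* = 53; post-tax Q = 30.5; deadweight loss = $303.75.
Difference: $546.75 vs $303.75 → market A is larger by $243.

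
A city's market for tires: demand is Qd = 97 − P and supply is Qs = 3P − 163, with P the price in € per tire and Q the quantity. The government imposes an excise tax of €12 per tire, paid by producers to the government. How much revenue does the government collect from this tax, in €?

Before the tax: set 97 − P = 3P − 163 → P* = €65, Q* = 32.
With the tax collected from producers, supply shifts: Qs = 3(P − 12) − 163.
New equilibrium: consumers pay €74, producers receive €62, Q = 23. (Wedge: Pb − Ps = 12.)
Revenue = t · Q = 12 · 23 = €276.

Tax revenue = €276.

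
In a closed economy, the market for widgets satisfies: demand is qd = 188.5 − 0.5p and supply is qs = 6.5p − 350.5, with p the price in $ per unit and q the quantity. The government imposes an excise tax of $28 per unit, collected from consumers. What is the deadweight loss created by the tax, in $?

Deadweight loss = $182.

Before the tax: set 188.5 − 0.5p = 6.5p − 350.5 → p* = $77, q* = 150.
With the tax collected from consumers, demand (in seller-price terms) shifts: qd = 188.5 − 0.5(p + 28).
Solving gives q = 137 with consumers paying $103 and suppliers receiving $75 (the $28 wedge).
Quantity falls by |ΔQ| = |150 − 137| = 13.
DWL = ½ · t · |ΔQ| = ½ · 28 · 13 = $182.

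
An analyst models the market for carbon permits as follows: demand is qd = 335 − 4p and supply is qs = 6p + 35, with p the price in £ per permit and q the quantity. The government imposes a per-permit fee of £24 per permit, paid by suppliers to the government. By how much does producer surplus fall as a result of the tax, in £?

Producer surplus falls by £1787.52.

Before the tax: set 335 − 4p = 6p + 35 → p* = £30, q* = 215.
With the tax collected from suppliers, supply shifts: qs = 6(p − 24) + 35.
New equilibrium: buyers pay £44.4, suppliers receive £20.4, q = 157.4. (Wedge: pb − ps = 24.)
ΔPS is the trapezoid between Q = 157.4 and Q = 215 of height £9.6: ½ · (215 + 157.4) · 9.6 = £1787.52.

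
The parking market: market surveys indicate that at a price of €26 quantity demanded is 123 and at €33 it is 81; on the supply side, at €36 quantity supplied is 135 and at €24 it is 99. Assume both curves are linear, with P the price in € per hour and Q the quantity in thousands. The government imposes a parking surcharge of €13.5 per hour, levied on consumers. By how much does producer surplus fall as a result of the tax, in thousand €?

Demand slope: (81 − 123)/(33 − 26) = -6, so Qd = 279 − 6P.
Supply slope: (99 − 135)/(24 − 36) = 3, so Qs = 3P + 27.
Before the tax: set 279 − 6P = 3P + 27 → P* = €28, Q* = 111.
With the tax collected from consumers, demand (in seller-price terms) shifts: Qd = 279 − 6(P + 13.5).
Solving gives Q = 84 with consumers paying €32.5 and sellers receiving €19 (the €13.5 wedge).
ΔPS is the trapezoid between Q = 84 and Q = 111 of height €9: ½ · (111 + 84) · 9 = €877.5.

Producer surplus falls by €877.5 thousand.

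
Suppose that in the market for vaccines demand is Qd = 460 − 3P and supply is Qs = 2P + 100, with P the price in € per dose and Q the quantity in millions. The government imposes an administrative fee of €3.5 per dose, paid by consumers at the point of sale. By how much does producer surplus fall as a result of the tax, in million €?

Producer surplus falls by €507.99 million.

Without the tax, 460 − 3P = 2P + 100 gives 5P = 360, so P* = €72 and Q* = 244.
With the tax collected from consumers, demand (in seller-price terms) shifts: Qd = 460 − 3(P + 3.5).
Solving gives Q = 239.8 with consumers paying €73.4 and sellers receiving €69.9 (the €3.5 wedge).
ΔPS is the trapezoid between Q = 239.8 and Q = 244 of height €2.1: ½ · (244 + 239.8) · 2.1 = €507.99.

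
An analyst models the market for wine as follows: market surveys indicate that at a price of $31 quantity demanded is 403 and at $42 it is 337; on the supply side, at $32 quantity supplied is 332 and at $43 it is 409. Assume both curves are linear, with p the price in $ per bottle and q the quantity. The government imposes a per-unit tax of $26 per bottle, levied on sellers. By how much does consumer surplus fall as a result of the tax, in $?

Demand slope: (337 − 403)/(42 − 31) = -6, so qd = 589 − 6p.
Supply slope: (409 − 332)/(43 − 32) = 7, so qs = 7p + 108.
Before the tax: set 589 − 6p = 7p + 108 → p* = $37, q* = 367.
With the tax collected from sellers, supply shifts: qs = 7(p − 26) + 108.
New equilibrium: consumers pay $51, sellers receive $25, q = 283. (Wedge: pb − ps = 26.)
ΔCS is the trapezoid between Q = 283 and Q = 367 of height $14: ½ · (367 + 283) · 14 = $4550.

Consumer surplus falls by $4550.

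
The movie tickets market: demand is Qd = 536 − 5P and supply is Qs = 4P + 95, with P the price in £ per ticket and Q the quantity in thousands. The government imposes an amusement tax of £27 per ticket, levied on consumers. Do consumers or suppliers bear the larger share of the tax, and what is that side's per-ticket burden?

Before the tax: set 536 − 5P = 4P + 95 → P* = £49, Q* = 291.
With the tax collected from consumers, demand (in seller-price terms) shifts: Qd = 536 − 5(P + 27).
New equilibrium: consumers pay £61, suppliers receive £34, Q = 231. (Wedge: Pb − Ps = 27.)
Per-ticket burden: consumers £12, suppliers £15.
Suppliers take the larger share because supply is less price-elastic here (demand slope 5 vs supply slope 4).
The less price-elastic side of the market bears the larger share of a per-unit tax.

Suppliers bear the larger share: £15 per ticket.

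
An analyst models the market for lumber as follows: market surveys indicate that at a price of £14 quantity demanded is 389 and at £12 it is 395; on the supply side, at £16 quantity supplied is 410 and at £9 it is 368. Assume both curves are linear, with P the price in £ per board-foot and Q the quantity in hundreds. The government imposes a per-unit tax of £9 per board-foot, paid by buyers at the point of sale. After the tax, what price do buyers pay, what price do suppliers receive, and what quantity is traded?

Buyers pay £19; suppliers receive £10; quantity = 374.

Demand slope: (395 − 389)/(12 − 14) = -3, so Qd = 431 − 3P.
Supply slope: (368 − 410)/(9 − 16) = 6, so Qs = 6P + 314.
Before the tax: set 431 − 3P = 6P + 314 → P* = £13, Q* = 392.
With the tax collected from buyers, demand (in seller-price terms) shifts: Qd = 431 − 3(P + 9).
New equilibrium: buyers pay £19, suppliers receive £10, Q = 374. (Wedge: Pb − Ps = 9.)
The less price-elastic side of the market bears the larger share of a per-unit tax.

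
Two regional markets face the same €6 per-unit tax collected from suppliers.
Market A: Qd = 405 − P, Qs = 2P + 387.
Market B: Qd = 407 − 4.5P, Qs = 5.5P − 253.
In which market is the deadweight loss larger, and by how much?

Market A: pre-tax P* = €6, Q* = 399; post-tax Q = 395; deadweight loss = €12.
Market B: pre-tax P* = €66, Q* = 110; post-tax Q = 95.15; deadweight loss = €44.55.
Difference: €12 vs €44.55 → market B is larger by €32.55.

Market B, by €32.55.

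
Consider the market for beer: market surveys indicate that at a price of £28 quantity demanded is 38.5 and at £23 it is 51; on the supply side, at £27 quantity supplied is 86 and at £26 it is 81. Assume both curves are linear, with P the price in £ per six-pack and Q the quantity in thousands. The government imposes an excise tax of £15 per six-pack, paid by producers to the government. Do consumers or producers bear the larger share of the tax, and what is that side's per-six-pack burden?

Demand slope: (51 − 38.5)/(23 − 28) = -2.5, so Qd = 108.5 − 2.5P.
Supply slope: (81 − 86)/(26 − 27) = 5, so Qs = 5P − 49.
Without the tax, 108.5 − 2.5P = 5P − 49 gives 7.5P = 157.5, so P* = £21 and Q* = 56.
With the tax collected from producers, supply shifts: Qs = 5(P − 15) − 49.
New equilibrium: consumers pay £31, producers receive £16, Q = 31. (Wedge: Pb − Ps = 15.)
Per-six-pack burden: consumers £10, producers £5.
Consumers take the larger share because demand is less price-elastic here (demand slope 2.5 vs supply slope 5).

Consumers bear the larger share: £10 per six-pack.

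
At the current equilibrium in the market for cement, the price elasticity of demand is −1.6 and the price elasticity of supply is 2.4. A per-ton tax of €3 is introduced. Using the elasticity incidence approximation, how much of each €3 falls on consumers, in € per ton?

Consumers bear ≈ €1.8 per ton.

Incidence ratio: consumers' share ≈ εs / (εs + |εd|) = 2.4 / (2.4 + 1.6) = 0.6.
So consumers bear ≈ 0.6 × €3 = €1.8; sellers bear €1.2.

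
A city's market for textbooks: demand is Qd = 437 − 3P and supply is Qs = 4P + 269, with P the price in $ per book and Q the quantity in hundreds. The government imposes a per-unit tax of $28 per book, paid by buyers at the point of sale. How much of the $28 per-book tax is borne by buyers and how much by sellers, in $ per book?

Buyers bear $16 per book; sellers bear $12 per book.

Without the tax, 437 − 3P = 4P + 269 gives 7P = 168, so P* = $24 and Q* = 365.
With the tax collected from buyers, demand (in seller-price terms) shifts: Qd = 437 − 3(P + 28).
New equilibrium: buyers pay $40, sellers receive $12, Q = 317. (Wedge: Pb − Ps = 28.)
Burden on buyers: $16; on sellers: $12. (They sum to $28.)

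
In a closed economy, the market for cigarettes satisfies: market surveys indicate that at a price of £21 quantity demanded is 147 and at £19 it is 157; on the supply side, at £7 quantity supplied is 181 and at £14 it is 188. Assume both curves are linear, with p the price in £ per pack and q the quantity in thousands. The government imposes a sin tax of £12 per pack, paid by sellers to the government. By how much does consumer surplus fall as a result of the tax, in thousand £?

Demand slope: (157 − 147)/(19 − 21) = -5, so qd = 252 − 5p.
Supply slope: (188 − 181)/(14 − 7) = 1, so qs = p + 174.
Before the tax: set 252 − 5p = p + 174 → p* = £13, q* = 187.
With the tax collected from sellers, supply shifts: qs = (p − 12) + 174.
New equilibrium: buyers pay £15, sellers receive £3, q = 177. (Wedge: pb − ps = 12.)
ΔCS is the trapezoid between Q = 177 and Q = 187 of height £2: ½ · (187 + 177) · 2 = £364.

Consumer surplus falls by £364 thousand.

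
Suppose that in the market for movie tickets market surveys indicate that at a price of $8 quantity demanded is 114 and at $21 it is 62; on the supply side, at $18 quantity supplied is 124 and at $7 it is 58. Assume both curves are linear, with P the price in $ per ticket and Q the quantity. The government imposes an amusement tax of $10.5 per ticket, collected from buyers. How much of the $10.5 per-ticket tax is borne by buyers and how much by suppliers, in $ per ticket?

Demand slope: (62 − 114)/(21 − 8) = -4, so Qd = 146 − 4P.
Supply slope: (58 − 124)/(7 − 18) = 6, so Qs = 6P + 16.
Without the tax, 146 − 4P = 6P + 16 gives 10P = 130, so P* = $13 and Q* = 94.
With the tax collected from buyers, demand (in seller-price terms) shifts: Qd = 146 − 4(P + 10.5).
Solving gives Q = 68.8 with buyers paying $19.3 and suppliers receiving $8.8 (the $10.5 wedge).
Burden on buyers: $6.3; on suppliers: $4.2. (They sum to $10.5.)
The less price-elastic side of the market bears the larger share of a per-unit tax.

Buyers bear $6.3 per ticket; suppliers bear $4.2 per ticket.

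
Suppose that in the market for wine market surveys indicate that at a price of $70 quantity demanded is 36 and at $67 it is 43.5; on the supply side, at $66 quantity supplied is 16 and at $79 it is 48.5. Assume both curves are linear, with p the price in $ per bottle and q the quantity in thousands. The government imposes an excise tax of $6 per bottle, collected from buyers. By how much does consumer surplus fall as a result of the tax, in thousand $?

Consumer surplus falls by $81.75 thousand.

Demand slope: (43.5 − 36)/(67 − 70) = -2.5, so qd = 211 − 2.5p.
Supply slope: (48.5 − 16)/(79 − 66) = 2.5, so qs = 2.5p − 149.
Without the tax, 211 − 2.5p = 2.5p − 149 gives 5p = 360, so p* = $72 and q* = 31.
With the tax collected from buyers, demand (in seller-price terms) shifts: qd = 211 − 2.5(p + 6).
New equilibrium: buyers pay $75, suppliers receive $69, q = 23.5. (Wedge: pb − ps = 6.)
ΔCS is the trapezoid between Q = 23.5 and Q = 31 of height $3: ½ · (31 + 23.5) · 3 = $81.75.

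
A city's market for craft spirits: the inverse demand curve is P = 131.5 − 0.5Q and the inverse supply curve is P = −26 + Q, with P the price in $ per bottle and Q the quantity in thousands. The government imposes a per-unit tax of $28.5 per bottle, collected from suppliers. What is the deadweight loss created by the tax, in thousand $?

Deadweight loss = $270.75 thousand.

Rewrite in direct form: Qd = 263 − 2P and Qs = P + 26.
Without the tax, 263 − 2P = P + 26 gives 3P = 237, so P* = $79 and Q* = 105.
With the tax collected from suppliers, supply shifts: Qs = (P − 28.5) + 26.
New equilibrium: consumers pay $88.5, suppliers receive $60, Q = 86. (Wedge: Pb − Ps = 28.5.)
Quantity falls by |ΔQ| = |105 − 86| = 19.
DWL = ½ · t · |ΔQ| = ½ · 28.5 · 19 = $270.75.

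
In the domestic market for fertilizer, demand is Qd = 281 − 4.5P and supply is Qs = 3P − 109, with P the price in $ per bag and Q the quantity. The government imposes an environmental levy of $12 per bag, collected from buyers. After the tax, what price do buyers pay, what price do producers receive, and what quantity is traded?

Before the tax: set 281 − 4.5P = 3P − 109 → P* = $52, Q* = 47.
With the tax collected from buyers, demand (in seller-price terms) shifts: Qd = 281 − 4.5(P + 12).
New equilibrium: buyers pay $56.8, producers receive $44.8, Q = 25.4. (Wedge: Pb − Ps = 12.)

Buyers pay $56.8; producers receive $44.8; quantity = 25.4.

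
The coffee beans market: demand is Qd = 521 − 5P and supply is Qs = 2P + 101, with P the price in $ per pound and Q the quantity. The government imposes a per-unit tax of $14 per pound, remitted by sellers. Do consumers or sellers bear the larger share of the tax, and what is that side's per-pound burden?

Sellers bear the larger share: $10 per pound.

Without the tax, 521 − 5P = 2P + 101 gives 7P = 420, so P* = $60 and Q* = 221.
With the tax collected from sellers, supply shifts: Qs = 2(P − 14) + 101.
New equilibrium: consumers pay $64, sellers receive $50, Q = 201. (Wedge: Pb − Ps = 14.)
Per-pound burden: consumers $4, sellers $10.
Sellers take the larger share because supply is less price-elastic here (demand slope 5 vs supply slope 2).
The less price-elastic side of the market bears the larger share of a per-unit tax.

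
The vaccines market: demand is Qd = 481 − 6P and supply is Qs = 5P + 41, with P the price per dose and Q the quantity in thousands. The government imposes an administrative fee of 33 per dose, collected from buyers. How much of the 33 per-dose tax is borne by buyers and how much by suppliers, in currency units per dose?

Before the tax: set 481 − 6P = 5P + 41 → P* = 40, Q* = 241.
With the tax collected from buyers, demand (in seller-price terms) shifts: Qd = 481 − 6(P + 33).
Solving gives Q = 151 with buyers paying 55 and suppliers receiving 22 (the 33 wedge).
Burden on buyers: 15; on suppliers: 18. (They sum to 33.)
The less price-elastic side of the market bears the larger share of a per-unit tax.

Buyers bear 15 per dose; suppliers bear 18 per dose.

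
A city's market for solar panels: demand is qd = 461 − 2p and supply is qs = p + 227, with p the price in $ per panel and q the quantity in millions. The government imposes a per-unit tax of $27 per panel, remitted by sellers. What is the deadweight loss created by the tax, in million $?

Deadweight loss = $243 million.

Without the tax, 461 − 2p = p + 227 gives 3p = 234, so p* = $78 and q* = 305.
With the tax collected from sellers, supply shifts: qs = (p − 27) + 227.
Solving gives q = 287 with buyers paying $87 and sellers receiving $60 (the $27 wedge).
Quantity falls by |ΔQ| = |305 − 287| = 18.
DWL = ½ · t · |ΔQ| = ½ · 27 · 18 = $243.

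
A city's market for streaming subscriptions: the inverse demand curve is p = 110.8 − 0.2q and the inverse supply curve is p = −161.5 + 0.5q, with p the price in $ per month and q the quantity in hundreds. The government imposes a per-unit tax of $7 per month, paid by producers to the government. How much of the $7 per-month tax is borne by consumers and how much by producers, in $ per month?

Rewrite in direct form: qd = 554 − 5p and qs = 2p + 323.
Without the tax, 554 − 5p = 2p + 323 gives 7p = 231, so p* = $33 and q* = 389.
With the tax collected from producers, supply shifts: qs = 2(p − 7) + 323.
New equilibrium: consumers pay $35, producers receive $28, q = 379. (Wedge: pb − ps = 7.)
Burden on consumers: $2; on producers: $5. (They sum to $7.)
The less price-elastic side of the market bears the larger share of a per-unit tax.

Consumers bear $2 per month; producers bear $5 per month.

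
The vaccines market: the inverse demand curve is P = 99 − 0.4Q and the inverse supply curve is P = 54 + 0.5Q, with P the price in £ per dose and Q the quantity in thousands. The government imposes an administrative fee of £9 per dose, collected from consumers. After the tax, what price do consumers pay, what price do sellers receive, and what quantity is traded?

Consumers pay £83; sellers receive £74; quantity = 40.

Rewrite in direct form: Qd = 247.5 − 2.5P and Qs = 2P − 108.
Before the tax: set 247.5 − 2.5P = 2P − 108 → P* = £79, Q* = 50.
With the tax collected from consumers, demand (in seller-price terms) shifts: Qd = 247.5 − 2.5(P + 9).
New equilibrium: consumers pay £83, sellers receive £74, Q = 40. (Wedge: Pb − Ps = 9.)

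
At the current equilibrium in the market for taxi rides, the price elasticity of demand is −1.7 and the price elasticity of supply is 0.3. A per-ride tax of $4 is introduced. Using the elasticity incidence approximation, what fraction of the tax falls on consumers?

Consumers' share ≈ 0.15.

Incidence ratio: consumers' share ≈ εs / (εs + |εd|) = 0.3 / (0.3 + 1.7) = 0.15.
Supply is the less elastic side, so consumers bear the smaller share.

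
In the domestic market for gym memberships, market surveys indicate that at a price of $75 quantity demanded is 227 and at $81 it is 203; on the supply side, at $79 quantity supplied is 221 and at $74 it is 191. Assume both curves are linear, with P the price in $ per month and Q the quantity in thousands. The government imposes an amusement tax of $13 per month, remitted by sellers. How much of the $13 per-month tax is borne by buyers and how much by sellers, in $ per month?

Buyers bear $7.8 per month; sellers bear $5.2 per month.

Demand slope: (203 − 227)/(81 − 75) = -4, so Qd = 527 − 4P.
Supply slope: (191 − 221)/(74 − 79) = 6, so Qs = 6P − 253.
Without the tax, 527 − 4P = 6P − 253 gives 10P = 780, so P* = $78 and Q* = 215.
With the tax collected from sellers, supply shifts: Qs = 6(P − 13) − 253.
New equilibrium: buyers pay $85.8, sellers receive $72.8, Q = 183.8. (Wedge: Pb − Ps = 13.)
Burden on buyers: $7.8; on sellers: $5.2. (They sum to $13.)
The less price-elastic side of the market bears the larger share of a per-unit tax.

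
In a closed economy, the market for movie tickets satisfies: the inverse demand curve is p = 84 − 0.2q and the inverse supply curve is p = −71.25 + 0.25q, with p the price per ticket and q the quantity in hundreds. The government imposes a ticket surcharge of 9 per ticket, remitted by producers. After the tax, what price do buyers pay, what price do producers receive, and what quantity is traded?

Buyers pay 19; producers receive 10; quantity = 325.

Rewrite in direct form: qd = 420 − 5p and qs = 4p + 285.
Without the tax, 420 − 5p = 4p + 285 gives 9p = 135, so p* = 15 and q* = 345.
With the tax collected from producers, supply shifts: qs = 4(p − 9) + 285.
Solving gives q = 325 with buyers paying 19 and producers receiving 10 (the 9 wedge).
The less price-elastic side of the market bears the larger share of a per-unit tax.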